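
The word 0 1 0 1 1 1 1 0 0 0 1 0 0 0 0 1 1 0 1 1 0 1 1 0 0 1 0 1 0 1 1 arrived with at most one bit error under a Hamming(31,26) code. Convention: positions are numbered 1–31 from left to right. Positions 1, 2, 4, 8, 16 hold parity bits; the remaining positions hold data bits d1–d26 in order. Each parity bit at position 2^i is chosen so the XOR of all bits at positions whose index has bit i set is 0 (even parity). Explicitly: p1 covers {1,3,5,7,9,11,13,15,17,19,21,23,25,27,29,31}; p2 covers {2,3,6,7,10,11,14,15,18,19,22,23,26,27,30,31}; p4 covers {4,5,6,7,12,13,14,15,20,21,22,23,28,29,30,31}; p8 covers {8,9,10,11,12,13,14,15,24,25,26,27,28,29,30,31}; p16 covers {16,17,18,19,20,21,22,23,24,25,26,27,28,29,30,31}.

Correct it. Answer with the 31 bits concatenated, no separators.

0101111010100001101101100101011

s1 (pos 1,3,5,7,9,11,13,15,17,19,21,23,25,27,29,31): 0⊕0⊕1⊕1⊕0⊕1⊕0⊕0⊕1⊕1⊕0⊕1⊕0⊕0⊕0⊕1 = 1
s2 (pos 2,3,6,7,10,11,14,15,18,19,22,23,26,27,30,31): 1⊕0⊕1⊕1⊕0⊕1⊕0⊕0⊕0⊕1⊕1⊕1⊕1⊕0⊕1⊕1 = 0
s4 (pos 4,5,6,7,12,13,14,15,20,21,22,23,28,29,30,31): 1⊕1⊕1⊕1⊕0⊕0⊕0⊕0⊕1⊕0⊕1⊕1⊕1⊕0⊕1⊕1 = 0
s8 (pos 8,9,10,11,12,13,14,15,24,25,26,27,28,29,30,31): 0⊕0⊕0⊕1⊕0⊕0⊕0⊕0⊕0⊕0⊕1⊕0⊕1⊕0⊕1⊕1 = 1
s16 (pos 16,17,18,19,20,21,22,23,24,25,26,27,28,29,30,31): 1⊕1⊕0⊕1⊕1⊕0⊕1⊕1⊕0⊕0⊕1⊕0⊕1⊕0⊕1⊕1 = 0
Syndrome s16…s1 = 01001 → error at position 9.
Flip position 9: 0101111000100001101101100101011 → 0101111010100001101101100101011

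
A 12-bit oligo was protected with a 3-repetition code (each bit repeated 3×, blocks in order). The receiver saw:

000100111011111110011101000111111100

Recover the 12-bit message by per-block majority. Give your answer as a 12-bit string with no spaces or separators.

001111110110

Block 1 (000): 0 ones → 0
Block 2 (100): 1 one → 0
Block 3 (111): 3 ones → 1
Block 4 (011): 2 ones → 1
Block 5 (111): 3 ones → 1
Block 6 (110): 2 ones → 1
Block 7 (011): 2 ones → 1
Block 8 (101): 2 ones → 1
Block 9 (000): 0 ones → 0
Block 10 (111): 3 ones → 1
Block 11 (111): 3 ones → 1
Block 12 (100): 1 one → 0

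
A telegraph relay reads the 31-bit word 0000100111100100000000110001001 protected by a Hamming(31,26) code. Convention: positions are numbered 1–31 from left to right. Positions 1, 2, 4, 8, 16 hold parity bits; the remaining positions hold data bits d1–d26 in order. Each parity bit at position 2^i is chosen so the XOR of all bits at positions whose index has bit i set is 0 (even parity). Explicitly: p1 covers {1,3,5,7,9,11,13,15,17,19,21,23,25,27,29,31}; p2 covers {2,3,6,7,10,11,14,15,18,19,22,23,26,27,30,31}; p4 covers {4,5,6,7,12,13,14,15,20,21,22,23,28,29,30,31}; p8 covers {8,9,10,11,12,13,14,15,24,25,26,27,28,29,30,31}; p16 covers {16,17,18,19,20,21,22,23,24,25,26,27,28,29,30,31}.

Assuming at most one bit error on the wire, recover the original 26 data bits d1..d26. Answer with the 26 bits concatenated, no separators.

01011110010000000110001001

s1 (pos 1,3,5,7,9,11,13,15,17,19,21,23,25,27,29,31): 0⊕0⊕1⊕0⊕1⊕1⊕0⊕0⊕0⊕0⊕0⊕1⊕0⊕0⊕0⊕1 = 1
s2 (pos 2,3,6,7,10,11,14,15,18,19,22,23,26,27,30,31): 0⊕0⊕0⊕0⊕1⊕1⊕1⊕0⊕0⊕0⊕0⊕1⊕0⊕0⊕0⊕1 = 1
s4 (pos 4,5,6,7,12,13,14,15,20,21,22,23,28,29,30,31): 0⊕1⊕0⊕0⊕0⊕0⊕1⊕0⊕0⊕0⊕0⊕1⊕1⊕0⊕0⊕1 = 1
s8 (pos 8,9,10,11,12,13,14,15,24,25,26,27,28,29,30,31): 1⊕1⊕1⊕1⊕0⊕0⊕1⊕0⊕1⊕0⊕0⊕0⊕1⊕0⊕0⊕1 = 0
s16 (pos 16,17,18,19,20,21,22,23,24,25,26,27,28,29,30,31): 0⊕0⊕0⊕0⊕0⊕0⊕0⊕1⊕1⊕0⊕0⊕0⊕1⊕0⊕0⊕1 = 0
Syndrome s16…s1 = 00111 → error at position 7.
Flip position 7: 0000100111100100000000110001001 → 0000101111100100000000110001001
Read data bits from positions 3,5,6,7,9,10,11,12,13,14,15,17,18,19,20,21,22,23,24,25,26,27,28,29,30,31: 01011110010000000110001001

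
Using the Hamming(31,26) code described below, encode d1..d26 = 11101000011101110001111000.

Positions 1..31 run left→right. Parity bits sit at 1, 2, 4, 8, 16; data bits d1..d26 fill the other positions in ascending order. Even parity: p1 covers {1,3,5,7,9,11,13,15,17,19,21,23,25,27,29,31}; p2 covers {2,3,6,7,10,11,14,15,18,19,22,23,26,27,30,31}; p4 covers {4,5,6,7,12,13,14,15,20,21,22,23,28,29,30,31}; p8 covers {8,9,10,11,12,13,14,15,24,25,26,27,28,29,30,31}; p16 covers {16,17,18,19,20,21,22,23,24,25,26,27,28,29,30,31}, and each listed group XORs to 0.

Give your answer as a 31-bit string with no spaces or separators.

Place data at non-parity positions: p1 p2 1 p4 1 1 0 p8 1 0 0 0 0 1 1 p16 1 0 1 1 1 0 0 0 1 1 1 1 0 0 0
p1 (pos 1,3,5,7,9,11,13,15,17,19,21,23,25,27,29,31): XOR of data positions = 1⊕1⊕0⊕1⊕0⊕0⊕1⊕1⊕1⊕1⊕0⊕1⊕1⊕0⊕0 = 1
p2 (pos 2,3,6,7,10,11,14,15,18,19,22,23,26,27,30,31): XOR of data positions = 1⊕1⊕0⊕0⊕0⊕1⊕1⊕0⊕1⊕0⊕0⊕1⊕1⊕0⊕0 = 1
p4 (pos 4,5,6,7,12,13,14,15,20,21,22,23,28,29,30,31): XOR of data positions = 1⊕1⊕0⊕0⊕0⊕1⊕1⊕1⊕1⊕0⊕0⊕1⊕0⊕0⊕0 = 1
p8 (pos 8,9,10,11,12,13,14,15,24,25,26,27,28,29,30,31): XOR of data positions = 1⊕0⊕0⊕0⊕0⊕1⊕1⊕0⊕1⊕1⊕1⊕1⊕0⊕0⊕0 = 1
p16 (pos 16,17,18,19,20,21,22,23,24,25,26,27,28,29,30,31): XOR of data positions = 1⊕0⊕1⊕1⊕1⊕0⊕0⊕0⊕1⊕1⊕1⊕1⊕0⊕0⊕0 = 0
Codeword: 1111110110000110101110001111000

1111110110000110101110001111000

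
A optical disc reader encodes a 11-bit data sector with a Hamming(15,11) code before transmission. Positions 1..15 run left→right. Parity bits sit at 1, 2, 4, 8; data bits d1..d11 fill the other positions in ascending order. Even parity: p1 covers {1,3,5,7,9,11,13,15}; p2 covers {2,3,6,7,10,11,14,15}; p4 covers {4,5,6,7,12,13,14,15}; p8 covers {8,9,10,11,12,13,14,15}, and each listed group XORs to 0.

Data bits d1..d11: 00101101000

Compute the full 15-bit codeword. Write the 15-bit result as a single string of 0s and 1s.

100001011101000

Place data at non-parity positions: p1 p2 0 p4 0 1 0 p8 1 1 0 1 0 0 0
p1 (pos 1,3,5,7,9,11,13,15): XOR of data positions = 0⊕0⊕0⊕1⊕0⊕0⊕0 = 1
p2 (pos 2,3,6,7,10,11,14,15): XOR of data positions = 0⊕1⊕0⊕1⊕0⊕0⊕0 = 0
p4 (pos 4,5,6,7,12,13,14,15): XOR of data positions = 0⊕1⊕0⊕1⊕0⊕0⊕0 = 0
p8 (pos 8,9,10,11,12,13,14,15): XOR of data positions = 1⊕1⊕0⊕1⊕0⊕0⊕0 = 1
Codeword: 100001011101000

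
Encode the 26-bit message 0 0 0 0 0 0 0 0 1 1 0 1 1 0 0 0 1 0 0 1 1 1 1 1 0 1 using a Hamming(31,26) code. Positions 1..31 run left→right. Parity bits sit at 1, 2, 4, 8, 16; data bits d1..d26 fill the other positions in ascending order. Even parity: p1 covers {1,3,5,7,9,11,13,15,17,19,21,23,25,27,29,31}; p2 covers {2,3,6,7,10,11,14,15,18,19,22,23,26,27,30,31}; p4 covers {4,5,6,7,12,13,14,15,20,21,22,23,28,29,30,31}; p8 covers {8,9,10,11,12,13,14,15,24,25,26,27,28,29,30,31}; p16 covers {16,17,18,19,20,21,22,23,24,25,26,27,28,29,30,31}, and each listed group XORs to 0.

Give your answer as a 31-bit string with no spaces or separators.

0000000000001101110001001111101

Place data at non-parity positions: p1 p2 0 p4 0 0 0 p8 0 0 0 0 1 1 0 p16 1 1 0 0 0 1 0 0 1 1 1 1 1 0 1
p1 (pos 1,3,5,7,9,11,13,15,17,19,21,23,25,27,29,31): XOR of data positions = 0⊕0⊕0⊕0⊕0⊕1⊕0⊕1⊕0⊕0⊕0⊕1⊕1⊕1⊕1 = 0
p2 (pos 2,3,6,7,10,11,14,15,18,19,22,23,26,27,30,31): XOR of data positions = 0⊕0⊕0⊕0⊕0⊕1⊕0⊕1⊕0⊕1⊕0⊕1⊕1⊕0⊕1 = 0
p4 (pos 4,5,6,7,12,13,14,15,20,21,22,23,28,29,30,31): XOR of data positions = 0⊕0⊕0⊕0⊕1⊕1⊕0⊕0⊕0⊕1⊕0⊕1⊕1⊕0⊕1 = 0
p8 (pos 8,9,10,11,12,13,14,15,24,25,26,27,28,29,30,31): XOR of data positions = 0⊕0⊕0⊕0⊕1⊕1⊕0⊕0⊕1⊕1⊕1⊕1⊕1⊕0⊕1 = 0
p16 (pos 16,17,18,19,20,21,22,23,24,25,26,27,28,29,30,31): XOR of data positions = 1⊕1⊕0⊕0⊕0⊕1⊕0⊕0⊕1⊕1⊕1⊕1⊕1⊕0⊕1 = 1
Codeword: 0000000000001101110001001111101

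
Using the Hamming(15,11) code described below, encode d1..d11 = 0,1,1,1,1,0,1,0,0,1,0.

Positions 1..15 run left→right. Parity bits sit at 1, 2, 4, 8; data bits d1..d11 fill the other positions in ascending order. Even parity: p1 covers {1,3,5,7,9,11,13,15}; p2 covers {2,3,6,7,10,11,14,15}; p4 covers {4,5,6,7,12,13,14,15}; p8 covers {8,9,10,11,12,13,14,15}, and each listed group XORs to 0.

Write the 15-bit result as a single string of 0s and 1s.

Place data at non-parity positions: p1 p2 0 p4 1 1 1 p8 1 0 1 0 0 1 0
p1 (pos 1,3,5,7,9,11,13,15): XOR of data positions = 0⊕1⊕1⊕1⊕1⊕0⊕0 = 0
p2 (pos 2,3,6,7,10,11,14,15): XOR of data positions = 0⊕1⊕1⊕0⊕1⊕1⊕0 = 0
p4 (pos 4,5,6,7,12,13,14,15): XOR of data positions = 1⊕1⊕1⊕0⊕0⊕1⊕0 = 0
p8 (pos 8,9,10,11,12,13,14,15): XOR of data positions = 1⊕0⊕1⊕0⊕0⊕1⊕0 = 1
Codeword: 000011111010010

000011111010010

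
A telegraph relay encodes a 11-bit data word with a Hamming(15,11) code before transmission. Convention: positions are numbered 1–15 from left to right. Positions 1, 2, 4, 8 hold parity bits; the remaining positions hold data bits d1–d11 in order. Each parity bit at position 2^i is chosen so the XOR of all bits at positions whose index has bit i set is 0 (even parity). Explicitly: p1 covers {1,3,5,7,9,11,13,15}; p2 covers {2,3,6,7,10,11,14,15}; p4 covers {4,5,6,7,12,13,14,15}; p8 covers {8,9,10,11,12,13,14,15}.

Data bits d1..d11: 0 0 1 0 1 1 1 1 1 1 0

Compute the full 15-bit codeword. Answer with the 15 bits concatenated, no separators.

100001001111110

Place data at non-parity positions: p1 p2 0 p4 0 1 0 p8 1 1 1 1 1 1 0
p1 (pos 1,3,5,7,9,11,13,15): XOR of data positions = 0⊕0⊕0⊕1⊕1⊕1⊕0 = 1
p2 (pos 2,3,6,7,10,11,14,15): XOR of data positions = 0⊕1⊕0⊕1⊕1⊕1⊕0 = 0
p4 (pos 4,5,6,7,12,13,14,15): XOR of data positions = 0⊕1⊕0⊕1⊕1⊕1⊕0 = 0
p8 (pos 8,9,10,11,12,13,14,15): XOR of data positions = 1⊕1⊕1⊕1⊕1⊕1⊕0 = 0
Codeword: 100001001111110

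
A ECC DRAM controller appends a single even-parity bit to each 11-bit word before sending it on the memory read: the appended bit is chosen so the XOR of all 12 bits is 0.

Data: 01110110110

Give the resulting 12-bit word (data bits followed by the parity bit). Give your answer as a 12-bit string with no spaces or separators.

XOR of the 11 data bits: 0⊕1⊕1⊕1⊕0⊕1⊕1⊕0⊕1⊕1⊕0 = 1
Parity bit = 1 (so all 12 bits XOR to 0).

011101101101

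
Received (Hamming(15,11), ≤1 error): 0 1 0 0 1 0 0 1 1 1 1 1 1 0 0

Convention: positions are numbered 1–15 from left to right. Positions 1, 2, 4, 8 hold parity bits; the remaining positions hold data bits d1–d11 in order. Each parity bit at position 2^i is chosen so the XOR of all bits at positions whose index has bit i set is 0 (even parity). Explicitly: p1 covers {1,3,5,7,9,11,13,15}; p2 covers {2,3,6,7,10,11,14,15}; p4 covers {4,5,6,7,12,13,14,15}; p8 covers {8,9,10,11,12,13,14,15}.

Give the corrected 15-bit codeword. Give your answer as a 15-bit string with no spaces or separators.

010011011111100

s1 (pos 1,3,5,7,9,11,13,15): 0⊕0⊕1⊕0⊕1⊕1⊕1⊕0 = 0
s2 (pos 2,3,6,7,10,11,14,15): 1⊕0⊕0⊕0⊕1⊕1⊕0⊕0 = 1
s4 (pos 4,5,6,7,12,13,14,15): 0⊕1⊕0⊕0⊕1⊕1⊕0⊕0 = 1
s8 (pos 8,9,10,11,12,13,14,15): 1⊕1⊕1⊕1⊕1⊕1⊕0⊕0 = 0
Syndrome s8…s1 = 0110 → error at position 6.
Flip position 6: 010010011111100 → 010011011111100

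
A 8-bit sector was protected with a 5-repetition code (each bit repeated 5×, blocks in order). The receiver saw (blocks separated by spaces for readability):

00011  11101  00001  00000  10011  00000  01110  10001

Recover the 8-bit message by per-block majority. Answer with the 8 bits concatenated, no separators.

01001010

Block 1 (00011): 2 ones → 0
Block 2 (11101): 4 ones → 1
Block 3 (00001): 1 one → 0
Block 4 (00000): 0 ones → 0
Block 5 (10011): 3 ones → 1
Block 6 (00000): 0 ones → 0
Block 7 (01110): 3 ones → 1
Block 8 (10001): 2 ones → 0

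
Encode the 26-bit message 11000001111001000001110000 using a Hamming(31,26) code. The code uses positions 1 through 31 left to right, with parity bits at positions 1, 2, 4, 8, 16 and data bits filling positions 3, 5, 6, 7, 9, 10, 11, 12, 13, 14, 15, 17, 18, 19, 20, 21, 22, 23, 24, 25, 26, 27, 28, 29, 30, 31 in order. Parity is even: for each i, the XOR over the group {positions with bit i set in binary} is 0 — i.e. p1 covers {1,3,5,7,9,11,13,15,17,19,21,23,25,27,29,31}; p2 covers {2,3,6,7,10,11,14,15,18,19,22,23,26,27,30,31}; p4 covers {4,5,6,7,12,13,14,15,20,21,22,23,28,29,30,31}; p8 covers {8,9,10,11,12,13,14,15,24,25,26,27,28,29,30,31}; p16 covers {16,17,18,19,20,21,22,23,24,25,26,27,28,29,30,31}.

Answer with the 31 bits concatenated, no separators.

Place data at non-parity positions: p1 p2 1 p4 1 0 0 p8 0 0 0 1 1 1 1 p16 0 0 1 0 0 0 0 0 1 1 1 0 0 0 0
p1 (pos 1,3,5,7,9,11,13,15,17,19,21,23,25,27,29,31): XOR of data positions = 1⊕1⊕0⊕0⊕0⊕1⊕1⊕0⊕1⊕0⊕0⊕1⊕1⊕0⊕0 = 1
p2 (pos 2,3,6,7,10,11,14,15,18,19,22,23,26,27,30,31): XOR of data positions = 1⊕0⊕0⊕0⊕0⊕1⊕1⊕0⊕1⊕0⊕0⊕1⊕1⊕0⊕0 = 0
p4 (pos 4,5,6,7,12,13,14,15,20,21,22,23,28,29,30,31): XOR of data positions = 1⊕0⊕0⊕1⊕1⊕1⊕1⊕0⊕0⊕0⊕0⊕0⊕0⊕0⊕0 = 1
p8 (pos 8,9,10,11,12,13,14,15,24,25,26,27,28,29,30,31): XOR of data positions = 0⊕0⊕0⊕1⊕1⊕1⊕1⊕0⊕1⊕1⊕1⊕0⊕0⊕0⊕0 = 1
p16 (pos 16,17,18,19,20,21,22,23,24,25,26,27,28,29,30,31): XOR of data positions = 0⊕0⊕1⊕0⊕0⊕0⊕0⊕0⊕1⊕1⊕1⊕0⊕0⊕0⊕0 = 0
Codeword: 1011100100011110001000001110000

1011100100011110001000001110000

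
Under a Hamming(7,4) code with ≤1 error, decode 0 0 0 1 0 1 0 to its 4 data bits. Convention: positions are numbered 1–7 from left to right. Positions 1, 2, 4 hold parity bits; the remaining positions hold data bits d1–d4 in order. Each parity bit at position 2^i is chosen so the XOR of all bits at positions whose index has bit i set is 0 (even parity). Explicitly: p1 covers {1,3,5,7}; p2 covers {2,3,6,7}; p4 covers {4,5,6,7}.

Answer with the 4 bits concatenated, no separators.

0010

s1 (pos 1,3,5,7): 0⊕0⊕0⊕0 = 0
s2 (pos 2,3,6,7): 0⊕0⊕1⊕0 = 1
s4 (pos 4,5,6,7): 1⊕0⊕1⊕0 = 0
Syndrome s4…s1 = 010 → error at position 2.
Flip position 2: 0001010 → 0101010
Read data bits from positions 3,5,6,7: 0010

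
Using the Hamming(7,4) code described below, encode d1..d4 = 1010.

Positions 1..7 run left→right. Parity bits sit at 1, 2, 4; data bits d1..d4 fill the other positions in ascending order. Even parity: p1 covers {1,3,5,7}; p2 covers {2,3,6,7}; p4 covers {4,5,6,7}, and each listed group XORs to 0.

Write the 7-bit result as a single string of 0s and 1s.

Place data at non-parity positions: p1 p2 1 p4 0 1 0
p1 (pos 1,3,5,7): XOR of data positions = 1⊕0⊕0 = 1
p2 (pos 2,3,6,7): XOR of data positions = 1⊕1⊕0 = 0
p4 (pos 4,5,6,7): XOR of data positions = 0⊕1⊕0 = 1
Codeword: 1011010

1011010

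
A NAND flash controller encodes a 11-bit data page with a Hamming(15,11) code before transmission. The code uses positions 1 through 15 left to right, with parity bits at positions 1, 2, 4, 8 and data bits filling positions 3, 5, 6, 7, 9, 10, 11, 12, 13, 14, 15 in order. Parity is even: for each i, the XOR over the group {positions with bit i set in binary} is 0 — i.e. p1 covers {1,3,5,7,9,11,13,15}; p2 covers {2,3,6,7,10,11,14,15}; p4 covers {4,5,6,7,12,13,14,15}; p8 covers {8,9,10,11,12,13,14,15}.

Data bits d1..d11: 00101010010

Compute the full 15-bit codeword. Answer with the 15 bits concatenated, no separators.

Place data at non-parity positions: p1 p2 0 p4 0 1 0 p8 1 0 1 0 0 1 0
p1 (pos 1,3,5,7,9,11,13,15): XOR of data positions = 0⊕0⊕0⊕1⊕1⊕0⊕0 = 0
p2 (pos 2,3,6,7,10,11,14,15): XOR of data positions = 0⊕1⊕0⊕0⊕1⊕1⊕0 = 1
p4 (pos 4,5,6,7,12,13,14,15): XOR of data positions = 0⊕1⊕0⊕0⊕0⊕1⊕0 = 0
p8 (pos 8,9,10,11,12,13,14,15): XOR of data positions = 1⊕0⊕1⊕0⊕0⊕1⊕0 = 1
Codeword: 010001011010010

010001011010010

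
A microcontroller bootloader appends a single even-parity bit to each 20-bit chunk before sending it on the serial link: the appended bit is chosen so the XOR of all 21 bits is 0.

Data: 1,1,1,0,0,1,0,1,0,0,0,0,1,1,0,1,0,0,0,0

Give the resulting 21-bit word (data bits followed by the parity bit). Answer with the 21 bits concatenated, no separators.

XOR of the 20 data bits: 1⊕1⊕1⊕0⊕0⊕1⊕0⊕1⊕0⊕0⊕0⊕0⊕1⊕1⊕0⊕1⊕0⊕0⊕0⊕0 = 0
Parity bit = 0 (so all 21 bits XOR to 0).

111001010000110100000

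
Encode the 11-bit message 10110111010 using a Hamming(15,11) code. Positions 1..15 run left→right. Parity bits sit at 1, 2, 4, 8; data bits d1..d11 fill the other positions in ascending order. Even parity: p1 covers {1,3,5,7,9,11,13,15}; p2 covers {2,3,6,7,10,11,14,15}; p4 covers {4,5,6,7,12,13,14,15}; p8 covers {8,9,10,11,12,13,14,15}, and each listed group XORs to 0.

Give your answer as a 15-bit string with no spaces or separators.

101001100111010

Place data at non-parity positions: p1 p2 1 p4 0 1 1 p8 0 1 1 1 0 1 0
p1 (pos 1,3,5,7,9,11,13,15): XOR of data positions = 1⊕0⊕1⊕0⊕1⊕0⊕0 = 1
p2 (pos 2,3,6,7,10,11,14,15): XOR of data positions = 1⊕1⊕1⊕1⊕1⊕1⊕0 = 0
p4 (pos 4,5,6,7,12,13,14,15): XOR of data positions = 0⊕1⊕1⊕1⊕0⊕1⊕0 = 0
p8 (pos 8,9,10,11,12,13,14,15): XOR of data positions = 0⊕1⊕1⊕1⊕0⊕1⊕0 = 0
Codeword: 101001100111010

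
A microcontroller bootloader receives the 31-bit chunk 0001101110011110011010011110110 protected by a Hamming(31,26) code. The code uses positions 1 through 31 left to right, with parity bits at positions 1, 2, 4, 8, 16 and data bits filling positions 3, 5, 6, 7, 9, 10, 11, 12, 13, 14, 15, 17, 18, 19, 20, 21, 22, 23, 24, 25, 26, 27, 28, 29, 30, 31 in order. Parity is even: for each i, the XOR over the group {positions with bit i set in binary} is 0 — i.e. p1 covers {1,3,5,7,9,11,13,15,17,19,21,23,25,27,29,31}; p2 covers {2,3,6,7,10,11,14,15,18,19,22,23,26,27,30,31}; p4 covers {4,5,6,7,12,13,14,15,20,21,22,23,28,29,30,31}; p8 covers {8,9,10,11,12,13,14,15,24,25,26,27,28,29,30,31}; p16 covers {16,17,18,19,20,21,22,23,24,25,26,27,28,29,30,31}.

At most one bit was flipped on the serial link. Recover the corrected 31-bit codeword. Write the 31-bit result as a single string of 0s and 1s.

s1 (pos 1,3,5,7,9,11,13,15,17,19,21,23,25,27,29,31): 0⊕0⊕1⊕1⊕1⊕0⊕1⊕1⊕0⊕1⊕1⊕0⊕1⊕1⊕1⊕0 = 0
s2 (pos 2,3,6,7,10,11,14,15,18,19,22,23,26,27,30,31): 0⊕0⊕0⊕1⊕0⊕0⊕1⊕1⊕1⊕1⊕0⊕0⊕1⊕1⊕1⊕0 = 0
s4 (pos 4,5,6,7,12,13,14,15,20,21,22,23,28,29,30,31): 1⊕1⊕0⊕1⊕1⊕1⊕1⊕1⊕0⊕1⊕0⊕0⊕0⊕1⊕1⊕0 = 0
s8 (pos 8,9,10,11,12,13,14,15,24,25,26,27,28,29,30,31): 1⊕1⊕0⊕0⊕1⊕1⊕1⊕1⊕1⊕1⊕1⊕1⊕0⊕1⊕1⊕0 = 0
s16 (pos 16,17,18,19,20,21,22,23,24,25,26,27,28,29,30,31): 0⊕0⊕1⊕1⊕0⊕1⊕0⊕0⊕1⊕1⊕1⊕1⊕0⊕1⊕1⊕0 = 1
Syndrome s16…s1 = 10000 → error at position 16.
Flip position 16: 0001101110011110011010011110110 → 0001101110011111011010011110110

0001101110011111011010011110110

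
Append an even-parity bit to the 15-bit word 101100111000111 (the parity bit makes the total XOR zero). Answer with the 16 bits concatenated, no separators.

XOR of the 15 data bits: 1⊕0⊕1⊕1⊕0⊕0⊕1⊕1⊕1⊕0⊕0⊕0⊕1⊕1⊕1 = 1
Parity bit = 1 (so all 16 bits XOR to 0).

1011001110001111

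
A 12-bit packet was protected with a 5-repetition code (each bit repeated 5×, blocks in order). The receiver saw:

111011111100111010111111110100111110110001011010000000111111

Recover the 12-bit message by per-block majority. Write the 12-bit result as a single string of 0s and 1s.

111110101001

Block 1 (11101): 4 ones → 1
Block 2 (11111): 5 ones → 1
Block 3 (00111): 3 ones → 1
Block 4 (01011): 3 ones → 1
Block 5 (11111): 5 ones → 1
Block 6 (10100): 2 ones → 0
Block 7 (11111): 5 ones → 1
Block 8 (01100): 2 ones → 0
Block 9 (01011): 3 ones → 1
Block 10 (01000): 1 one → 0
Block 11 (00001): 1 one → 0
Block 12 (11111): 5 ones → 1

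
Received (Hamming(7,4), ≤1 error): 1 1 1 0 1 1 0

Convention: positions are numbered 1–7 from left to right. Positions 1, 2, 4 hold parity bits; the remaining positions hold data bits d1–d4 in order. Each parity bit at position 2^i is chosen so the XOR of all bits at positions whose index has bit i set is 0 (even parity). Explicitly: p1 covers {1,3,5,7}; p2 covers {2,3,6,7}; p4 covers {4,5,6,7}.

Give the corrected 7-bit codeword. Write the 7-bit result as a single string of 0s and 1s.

s1 (pos 1,3,5,7): 1⊕1⊕1⊕0 = 1
s2 (pos 2,3,6,7): 1⊕1⊕1⊕0 = 1
s4 (pos 4,5,6,7): 0⊕1⊕1⊕0 = 0
Syndrome s4…s1 = 011 → error at position 3.
Flip position 3: 1110110 → 1100110

1100110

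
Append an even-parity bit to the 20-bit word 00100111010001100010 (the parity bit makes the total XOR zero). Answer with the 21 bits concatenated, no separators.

XOR of the 20 data bits: 0⊕0⊕1⊕0⊕0⊕1⊕1⊕1⊕0⊕1⊕0⊕0⊕0⊕1⊕1⊕0⊕0⊕0⊕1⊕0 = 0
Parity bit = 0 (so all 21 bits XOR to 0).

001001110100011000100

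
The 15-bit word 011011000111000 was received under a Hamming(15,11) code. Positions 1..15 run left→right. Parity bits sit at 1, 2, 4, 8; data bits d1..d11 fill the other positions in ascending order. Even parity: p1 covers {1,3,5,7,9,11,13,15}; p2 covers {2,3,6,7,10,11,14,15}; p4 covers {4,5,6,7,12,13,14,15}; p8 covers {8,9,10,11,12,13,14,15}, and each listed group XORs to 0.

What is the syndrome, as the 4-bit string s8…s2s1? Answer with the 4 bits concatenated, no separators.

1111

s1 (pos 1,3,5,7,9,11,13,15): 0⊕1⊕1⊕0⊕0⊕1⊕0⊕0 = 1
s2 (pos 2,3,6,7,10,11,14,15): 1⊕1⊕1⊕0⊕1⊕1⊕0⊕0 = 1
s4 (pos 4,5,6,7,12,13,14,15): 0⊕1⊕1⊕0⊕1⊕0⊕0⊕0 = 1
s8 (pos 8,9,10,11,12,13,14,15): 0⊕0⊕1⊕1⊕1⊕0⊕0⊕0 = 1
Syndrome s8…s1 = 1111 → error at position 15.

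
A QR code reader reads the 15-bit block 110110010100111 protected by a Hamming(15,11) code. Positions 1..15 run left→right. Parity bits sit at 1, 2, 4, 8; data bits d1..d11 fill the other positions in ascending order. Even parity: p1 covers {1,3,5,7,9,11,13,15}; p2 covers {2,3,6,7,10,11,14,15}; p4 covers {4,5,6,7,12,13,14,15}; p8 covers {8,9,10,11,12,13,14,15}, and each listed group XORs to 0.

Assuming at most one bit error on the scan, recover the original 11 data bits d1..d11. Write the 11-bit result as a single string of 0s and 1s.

01000101111

s1 (pos 1,3,5,7,9,11,13,15): 1⊕0⊕1⊕0⊕0⊕0⊕1⊕1 = 0
s2 (pos 2,3,6,7,10,11,14,15): 1⊕0⊕0⊕0⊕1⊕0⊕1⊕1 = 0
s4 (pos 4,5,6,7,12,13,14,15): 1⊕1⊕0⊕0⊕0⊕1⊕1⊕1 = 1
s8 (pos 8,9,10,11,12,13,14,15): 1⊕0⊕1⊕0⊕0⊕1⊕1⊕1 = 1
Syndrome s8…s1 = 1100 → error at position 12.
Flip position 12: 110110010100111 → 110110010101111
Read data bits from positions 3,5,6,7,9,10,11,12,13,14,15: 01000101111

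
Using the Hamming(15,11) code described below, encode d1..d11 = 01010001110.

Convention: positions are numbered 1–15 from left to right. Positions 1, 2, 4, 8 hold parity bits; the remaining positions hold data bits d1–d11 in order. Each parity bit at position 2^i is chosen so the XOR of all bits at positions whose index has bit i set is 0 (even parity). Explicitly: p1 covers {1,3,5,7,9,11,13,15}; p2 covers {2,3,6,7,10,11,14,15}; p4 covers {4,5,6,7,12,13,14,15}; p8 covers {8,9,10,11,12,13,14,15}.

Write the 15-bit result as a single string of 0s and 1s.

Place data at non-parity positions: p1 p2 0 p4 1 0 1 p8 0 0 0 1 1 1 0
p1 (pos 1,3,5,7,9,11,13,15): XOR of data positions = 0⊕1⊕1⊕0⊕0⊕1⊕0 = 1
p2 (pos 2,3,6,7,10,11,14,15): XOR of data positions = 0⊕0⊕1⊕0⊕0⊕1⊕0 = 0
p4 (pos 4,5,6,7,12,13,14,15): XOR of data positions = 1⊕0⊕1⊕1⊕1⊕1⊕0 = 1
p8 (pos 8,9,10,11,12,13,14,15): XOR of data positions = 0⊕0⊕0⊕1⊕1⊕1⊕0 = 1
Codeword: 100110110001110

100110110001110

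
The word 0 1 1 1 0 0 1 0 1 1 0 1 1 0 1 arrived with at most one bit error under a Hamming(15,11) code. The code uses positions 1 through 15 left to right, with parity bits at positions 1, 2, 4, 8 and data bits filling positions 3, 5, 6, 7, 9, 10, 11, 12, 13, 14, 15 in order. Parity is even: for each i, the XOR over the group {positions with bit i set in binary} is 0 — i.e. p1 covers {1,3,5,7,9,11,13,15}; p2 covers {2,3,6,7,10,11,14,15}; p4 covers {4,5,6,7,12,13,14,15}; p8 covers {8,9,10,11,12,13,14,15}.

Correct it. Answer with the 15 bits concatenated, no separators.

011100101101100

s1 (pos 1,3,5,7,9,11,13,15): 0⊕1⊕0⊕1⊕1⊕0⊕1⊕1 = 1
s2 (pos 2,3,6,7,10,11,14,15): 1⊕1⊕0⊕1⊕1⊕0⊕0⊕1 = 1
s4 (pos 4,5,6,7,12,13,14,15): 1⊕0⊕0⊕1⊕1⊕1⊕0⊕1 = 1
s8 (pos 8,9,10,11,12,13,14,15): 0⊕1⊕1⊕0⊕1⊕1⊕0⊕1 = 1
Syndrome s8…s1 = 1111 → error at position 15.
Flip position 15: 011100101101101 → 011100101101100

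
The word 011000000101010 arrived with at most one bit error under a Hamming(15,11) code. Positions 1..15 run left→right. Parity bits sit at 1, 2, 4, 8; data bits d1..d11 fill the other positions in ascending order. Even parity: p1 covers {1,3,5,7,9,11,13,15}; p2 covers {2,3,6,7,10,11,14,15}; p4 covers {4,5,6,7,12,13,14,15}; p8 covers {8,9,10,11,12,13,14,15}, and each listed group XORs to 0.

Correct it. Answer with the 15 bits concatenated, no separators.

s1 (pos 1,3,5,7,9,11,13,15): 0⊕1⊕0⊕0⊕0⊕0⊕0⊕0 = 1
s2 (pos 2,3,6,7,10,11,14,15): 1⊕1⊕0⊕0⊕1⊕0⊕1⊕0 = 0
s4 (pos 4,5,6,7,12,13,14,15): 0⊕0⊕0⊕0⊕1⊕0⊕1⊕0 = 0
s8 (pos 8,9,10,11,12,13,14,15): 0⊕0⊕1⊕0⊕1⊕0⊕1⊕0 = 1
Syndrome s8…s1 = 1001 → error at position 9.
Flip position 9: 011000000101010 → 011000001101010

011000001101010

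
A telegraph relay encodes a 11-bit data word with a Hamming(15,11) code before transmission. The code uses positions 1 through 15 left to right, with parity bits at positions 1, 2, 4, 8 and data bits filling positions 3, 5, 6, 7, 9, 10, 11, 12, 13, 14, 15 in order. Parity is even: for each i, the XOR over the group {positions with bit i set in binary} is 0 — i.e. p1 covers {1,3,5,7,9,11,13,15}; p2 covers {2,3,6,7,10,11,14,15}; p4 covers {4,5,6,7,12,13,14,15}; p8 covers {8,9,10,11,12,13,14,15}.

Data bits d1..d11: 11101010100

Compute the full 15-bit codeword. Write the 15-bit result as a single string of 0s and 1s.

111111011010100

Place data at non-parity positions: p1 p2 1 p4 1 1 0 p8 1 0 1 0 1 0 0
p1 (pos 1,3,5,7,9,11,13,15): XOR of data positions = 1⊕1⊕0⊕1⊕1⊕1⊕0 = 1
p2 (pos 2,3,6,7,10,11,14,15): XOR of data positions = 1⊕1⊕0⊕0⊕1⊕0⊕0 = 1
p4 (pos 4,5,6,7,12,13,14,15): XOR of data positions = 1⊕1⊕0⊕0⊕1⊕0⊕0 = 1
p8 (pos 8,9,10,11,12,13,14,15): XOR of data positions = 1⊕0⊕1⊕0⊕1⊕0⊕0 = 1
Codeword: 111111011010100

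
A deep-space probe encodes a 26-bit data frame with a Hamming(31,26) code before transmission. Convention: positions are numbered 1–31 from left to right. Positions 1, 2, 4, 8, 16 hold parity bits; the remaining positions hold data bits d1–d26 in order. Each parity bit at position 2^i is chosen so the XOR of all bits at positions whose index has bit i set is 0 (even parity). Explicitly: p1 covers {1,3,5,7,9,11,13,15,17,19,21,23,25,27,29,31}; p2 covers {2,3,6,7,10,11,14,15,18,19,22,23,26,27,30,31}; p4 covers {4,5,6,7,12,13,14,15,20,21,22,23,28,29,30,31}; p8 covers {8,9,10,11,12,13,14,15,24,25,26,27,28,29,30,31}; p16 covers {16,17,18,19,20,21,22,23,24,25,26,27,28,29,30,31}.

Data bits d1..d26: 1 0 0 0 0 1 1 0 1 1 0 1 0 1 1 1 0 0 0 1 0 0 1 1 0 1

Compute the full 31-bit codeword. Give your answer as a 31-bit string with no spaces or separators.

Place data at non-parity positions: p1 p2 1 p4 0 0 0 p8 0 1 1 0 1 1 0 p16 1 0 1 1 1 0 0 0 1 0 0 1 1 0 1
p1 (pos 1,3,5,7,9,11,13,15,17,19,21,23,25,27,29,31): XOR of data positions = 1⊕0⊕0⊕0⊕1⊕1⊕0⊕1⊕1⊕1⊕0⊕1⊕0⊕1⊕1 = 1
p2 (pos 2,3,6,7,10,11,14,15,18,19,22,23,26,27,30,31): XOR of data positions = 1⊕0⊕0⊕1⊕1⊕1⊕0⊕0⊕1⊕0⊕0⊕0⊕0⊕0⊕1 = 0
p4 (pos 4,5,6,7,12,13,14,15,20,21,22,23,28,29,30,31): XOR of data positions = 0⊕0⊕0⊕0⊕1⊕1⊕0⊕1⊕1⊕0⊕0⊕1⊕1⊕0⊕1 = 1
p8 (pos 8,9,10,11,12,13,14,15,24,25,26,27,28,29,30,31): XOR of data positions = 0⊕1⊕1⊕0⊕1⊕1⊕0⊕0⊕1⊕0⊕0⊕1⊕1⊕0⊕1 = 0
p16 (pos 16,17,18,19,20,21,22,23,24,25,26,27,28,29,30,31): XOR of data positions = 1⊕0⊕1⊕1⊕1⊕0⊕0⊕0⊕1⊕0⊕0⊕1⊕1⊕0⊕1 = 0
Codeword: 1011000001101100101110001001101

1011000001101100101110001001101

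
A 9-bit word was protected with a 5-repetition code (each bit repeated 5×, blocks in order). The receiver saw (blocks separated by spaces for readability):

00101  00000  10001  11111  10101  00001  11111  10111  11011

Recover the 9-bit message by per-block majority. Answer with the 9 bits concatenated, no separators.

000110111

Block 1 (00101): 2 ones → 0
Block 2 (00000): 0 ones → 0
Block 3 (10001): 2 ones → 0
Block 4 (11111): 5 ones → 1
Block 5 (10101): 3 ones → 1
Block 6 (00001): 1 one → 0
Block 7 (11111): 5 ones → 1
Block 8 (10111): 4 ones → 1
Block 9 (11011): 4 ones → 1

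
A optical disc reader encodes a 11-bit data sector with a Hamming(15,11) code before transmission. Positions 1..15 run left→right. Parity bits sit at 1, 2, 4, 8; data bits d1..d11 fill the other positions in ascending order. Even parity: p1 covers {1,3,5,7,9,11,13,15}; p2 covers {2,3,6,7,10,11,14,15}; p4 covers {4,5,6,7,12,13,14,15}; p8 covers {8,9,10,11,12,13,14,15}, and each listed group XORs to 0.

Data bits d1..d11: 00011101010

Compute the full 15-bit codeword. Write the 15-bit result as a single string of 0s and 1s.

010100101101010

Place data at non-parity positions: p1 p2 0 p4 0 0 1 p8 1 1 0 1 0 1 0
p1 (pos 1,3,5,7,9,11,13,15): XOR of data positions = 0⊕0⊕1⊕1⊕0⊕0⊕0 = 0
p2 (pos 2,3,6,7,10,11,14,15): XOR of data positions = 0⊕0⊕1⊕1⊕0⊕1⊕0 = 1
p4 (pos 4,5,6,7,12,13,14,15): XOR of data positions = 0⊕0⊕1⊕1⊕0⊕1⊕0 = 1
p8 (pos 8,9,10,11,12,13,14,15): XOR of data positions = 1⊕1⊕0⊕1⊕0⊕1⊕0 = 0
Codeword: 010100101101010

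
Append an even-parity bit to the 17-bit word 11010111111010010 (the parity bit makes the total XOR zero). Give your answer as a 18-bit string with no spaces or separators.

110101111110100101

XOR of the 17 data bits: 1⊕1⊕0⊕1⊕0⊕1⊕1⊕1⊕1⊕1⊕1⊕0⊕1⊕0⊕0⊕1⊕0 = 1
Parity bit = 1 (so all 18 bits XOR to 0).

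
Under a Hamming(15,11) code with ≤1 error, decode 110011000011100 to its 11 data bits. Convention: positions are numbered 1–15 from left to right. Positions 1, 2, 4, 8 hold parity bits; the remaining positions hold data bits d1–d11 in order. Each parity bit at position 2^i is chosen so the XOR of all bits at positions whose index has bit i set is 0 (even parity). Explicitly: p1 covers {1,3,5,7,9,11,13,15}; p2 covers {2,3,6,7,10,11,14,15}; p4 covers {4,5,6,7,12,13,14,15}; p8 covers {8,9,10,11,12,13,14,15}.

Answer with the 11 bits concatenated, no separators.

s1 (pos 1,3,5,7,9,11,13,15): 1⊕0⊕1⊕0⊕0⊕1⊕1⊕0 = 0
s2 (pos 2,3,6,7,10,11,14,15): 1⊕0⊕1⊕0⊕0⊕1⊕0⊕0 = 1
s4 (pos 4,5,6,7,12,13,14,15): 0⊕1⊕1⊕0⊕1⊕1⊕0⊕0 = 0
s8 (pos 8,9,10,11,12,13,14,15): 0⊕0⊕0⊕1⊕1⊕1⊕0⊕0 = 1
Syndrome s8…s1 = 1010 → error at position 10.
Flip position 10: 110011000011100 → 110011000111100
Read data bits from positions 3,5,6,7,9,10,11,12,13,14,15: 01100111100

01100111100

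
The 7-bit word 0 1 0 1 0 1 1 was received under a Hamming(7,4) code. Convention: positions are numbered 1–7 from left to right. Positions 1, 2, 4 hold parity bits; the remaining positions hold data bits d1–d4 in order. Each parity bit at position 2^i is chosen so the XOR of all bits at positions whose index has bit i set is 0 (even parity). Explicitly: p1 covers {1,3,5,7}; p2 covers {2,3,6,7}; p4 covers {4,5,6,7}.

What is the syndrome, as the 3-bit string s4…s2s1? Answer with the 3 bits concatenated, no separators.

s1 (pos 1,3,5,7): 0⊕0⊕0⊕1 = 1
s2 (pos 2,3,6,7): 1⊕0⊕1⊕1 = 1
s4 (pos 4,5,6,7): 1⊕0⊕1⊕1 = 1
Syndrome s4…s1 = 111 → error at position 7.

111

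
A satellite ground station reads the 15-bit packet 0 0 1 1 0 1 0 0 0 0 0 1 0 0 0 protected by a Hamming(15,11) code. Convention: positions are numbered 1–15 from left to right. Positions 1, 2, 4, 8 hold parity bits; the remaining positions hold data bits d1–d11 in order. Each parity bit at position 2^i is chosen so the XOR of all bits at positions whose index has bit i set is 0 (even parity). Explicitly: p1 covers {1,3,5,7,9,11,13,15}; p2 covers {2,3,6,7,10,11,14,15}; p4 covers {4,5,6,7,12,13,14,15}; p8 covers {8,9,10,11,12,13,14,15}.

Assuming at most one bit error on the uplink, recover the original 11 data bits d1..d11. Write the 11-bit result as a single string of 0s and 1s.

s1 (pos 1,3,5,7,9,11,13,15): 0⊕1⊕0⊕0⊕0⊕0⊕0⊕0 = 1
s2 (pos 2,3,6,7,10,11,14,15): 0⊕1⊕1⊕0⊕0⊕0⊕0⊕0 = 0
s4 (pos 4,5,6,7,12,13,14,15): 1⊕0⊕1⊕0⊕1⊕0⊕0⊕0 = 1
s8 (pos 8,9,10,11,12,13,14,15): 0⊕0⊕0⊕0⊕1⊕0⊕0⊕0 = 1
Syndrome s8…s1 = 1101 → error at position 13.
Flip position 13: 001101000001000 → 001101000001100
Read data bits from positions 3,5,6,7,9,10,11,12,13,14,15: 10100001100

10100001100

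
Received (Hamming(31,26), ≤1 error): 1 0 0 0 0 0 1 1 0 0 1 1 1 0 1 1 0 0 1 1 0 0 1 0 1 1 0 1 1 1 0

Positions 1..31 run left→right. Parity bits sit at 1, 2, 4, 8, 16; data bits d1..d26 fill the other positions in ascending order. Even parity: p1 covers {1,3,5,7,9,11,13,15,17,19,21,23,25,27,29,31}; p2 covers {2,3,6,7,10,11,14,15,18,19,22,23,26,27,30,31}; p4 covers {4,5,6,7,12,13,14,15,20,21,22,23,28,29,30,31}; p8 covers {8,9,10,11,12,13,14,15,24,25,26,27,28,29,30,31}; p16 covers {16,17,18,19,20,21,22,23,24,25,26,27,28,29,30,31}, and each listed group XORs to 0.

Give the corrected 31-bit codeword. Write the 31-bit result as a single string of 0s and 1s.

1000001100111011001100001101110

s1 (pos 1,3,5,7,9,11,13,15,17,19,21,23,25,27,29,31): 1⊕0⊕0⊕1⊕0⊕1⊕1⊕1⊕0⊕1⊕0⊕1⊕1⊕0⊕1⊕0 = 1
s2 (pos 2,3,6,7,10,11,14,15,18,19,22,23,26,27,30,31): 0⊕0⊕0⊕1⊕0⊕1⊕0⊕1⊕0⊕1⊕0⊕1⊕1⊕0⊕1⊕0 = 1
s4 (pos 4,5,6,7,12,13,14,15,20,21,22,23,28,29,30,31): 0⊕0⊕0⊕1⊕1⊕1⊕0⊕1⊕1⊕0⊕0⊕1⊕1⊕1⊕1⊕0 = 1
s8 (pos 8,9,10,11,12,13,14,15,24,25,26,27,28,29,30,31): 1⊕0⊕0⊕1⊕1⊕1⊕0⊕1⊕0⊕1⊕1⊕0⊕1⊕1⊕1⊕0 = 0
s16 (pos 16,17,18,19,20,21,22,23,24,25,26,27,28,29,30,31): 1⊕0⊕0⊕1⊕1⊕0⊕0⊕1⊕0⊕1⊕1⊕0⊕1⊕1⊕1⊕0 = 1
Syndrome s16…s1 = 10111 → error at position 23.
Flip position 23: 1000001100111011001100101101110 → 1000001100111011001100001101110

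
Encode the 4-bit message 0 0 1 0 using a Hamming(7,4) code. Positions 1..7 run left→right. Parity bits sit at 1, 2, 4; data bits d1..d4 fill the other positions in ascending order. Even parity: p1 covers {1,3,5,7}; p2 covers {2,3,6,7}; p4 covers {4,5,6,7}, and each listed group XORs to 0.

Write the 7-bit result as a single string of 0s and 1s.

0101010

Place data at non-parity positions: p1 p2 0 p4 0 1 0
p1 (pos 1,3,5,7): XOR of data positions = 0⊕0⊕0 = 0
p2 (pos 2,3,6,7): XOR of data positions = 0⊕1⊕0 = 1
p4 (pos 4,5,6,7): XOR of data positions = 0⊕1⊕0 = 1
Codeword: 0101010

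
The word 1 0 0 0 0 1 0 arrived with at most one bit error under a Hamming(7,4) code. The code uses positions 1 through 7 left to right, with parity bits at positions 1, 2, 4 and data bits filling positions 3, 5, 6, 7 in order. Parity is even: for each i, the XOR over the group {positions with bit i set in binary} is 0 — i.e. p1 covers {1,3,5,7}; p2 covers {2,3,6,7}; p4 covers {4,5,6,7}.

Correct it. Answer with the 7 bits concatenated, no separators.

1000011

s1 (pos 1,3,5,7): 1⊕0⊕0⊕0 = 1
s2 (pos 2,3,6,7): 0⊕0⊕1⊕0 = 1
s4 (pos 4,5,6,7): 0⊕0⊕1⊕0 = 1
Syndrome s4…s1 = 111 → error at position 7.
Flip position 7: 1000010 → 1000011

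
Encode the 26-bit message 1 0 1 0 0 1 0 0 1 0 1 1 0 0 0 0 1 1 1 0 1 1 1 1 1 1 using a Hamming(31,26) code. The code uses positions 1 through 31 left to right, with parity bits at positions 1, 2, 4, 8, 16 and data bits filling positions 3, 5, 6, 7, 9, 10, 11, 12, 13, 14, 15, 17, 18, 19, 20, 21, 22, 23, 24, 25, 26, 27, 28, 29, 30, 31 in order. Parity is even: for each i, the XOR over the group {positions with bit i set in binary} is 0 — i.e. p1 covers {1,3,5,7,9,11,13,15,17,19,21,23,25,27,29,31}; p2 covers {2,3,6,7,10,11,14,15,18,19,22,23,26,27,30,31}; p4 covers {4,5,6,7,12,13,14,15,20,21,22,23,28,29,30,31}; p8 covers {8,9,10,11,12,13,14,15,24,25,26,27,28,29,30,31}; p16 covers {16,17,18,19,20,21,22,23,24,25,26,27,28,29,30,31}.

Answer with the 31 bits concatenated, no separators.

Place data at non-parity positions: p1 p2 1 p4 0 1 0 p8 0 1 0 0 1 0 1 p16 1 0 0 0 0 1 1 1 0 1 1 1 1 1 1
p1 (pos 1,3,5,7,9,11,13,15,17,19,21,23,25,27,29,31): XOR of data positions = 1⊕0⊕0⊕0⊕0⊕1⊕1⊕1⊕0⊕0⊕1⊕0⊕1⊕1⊕1 = 0
p2 (pos 2,3,6,7,10,11,14,15,18,19,22,23,26,27,30,31): XOR of data positions = 1⊕1⊕0⊕1⊕0⊕0⊕1⊕0⊕0⊕1⊕1⊕1⊕1⊕1⊕1 = 0
p4 (pos 4,5,6,7,12,13,14,15,20,21,22,23,28,29,30,31): XOR of data positions = 0⊕1⊕0⊕0⊕1⊕0⊕1⊕0⊕0⊕1⊕1⊕1⊕1⊕1⊕1 = 1
p8 (pos 8,9,10,11,12,13,14,15,24,25,26,27,28,29,30,31): XOR of data positions = 0⊕1⊕0⊕0⊕1⊕0⊕1⊕1⊕0⊕1⊕1⊕1⊕1⊕1⊕1 = 0
p16 (pos 16,17,18,19,20,21,22,23,24,25,26,27,28,29,30,31): XOR of data positions = 1⊕0⊕0⊕0⊕0⊕1⊕1⊕1⊕0⊕1⊕1⊕1⊕1⊕1⊕1 = 0
Codeword: 0011010001001010100001110111111

0011010001001010100001110111111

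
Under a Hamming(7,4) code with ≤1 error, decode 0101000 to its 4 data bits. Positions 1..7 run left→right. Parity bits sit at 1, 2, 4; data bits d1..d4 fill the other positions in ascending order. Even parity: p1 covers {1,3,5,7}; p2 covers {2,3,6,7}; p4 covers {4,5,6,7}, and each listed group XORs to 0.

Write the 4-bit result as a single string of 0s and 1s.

s1 (pos 1,3,5,7): 0⊕0⊕0⊕0 = 0
s2 (pos 2,3,6,7): 1⊕0⊕0⊕0 = 1
s4 (pos 4,5,6,7): 1⊕0⊕0⊕0 = 1
Syndrome s4…s1 = 110 → error at position 6.
Flip position 6: 0101000 → 0101010
Read data bits from positions 3,5,6,7: 0010

0010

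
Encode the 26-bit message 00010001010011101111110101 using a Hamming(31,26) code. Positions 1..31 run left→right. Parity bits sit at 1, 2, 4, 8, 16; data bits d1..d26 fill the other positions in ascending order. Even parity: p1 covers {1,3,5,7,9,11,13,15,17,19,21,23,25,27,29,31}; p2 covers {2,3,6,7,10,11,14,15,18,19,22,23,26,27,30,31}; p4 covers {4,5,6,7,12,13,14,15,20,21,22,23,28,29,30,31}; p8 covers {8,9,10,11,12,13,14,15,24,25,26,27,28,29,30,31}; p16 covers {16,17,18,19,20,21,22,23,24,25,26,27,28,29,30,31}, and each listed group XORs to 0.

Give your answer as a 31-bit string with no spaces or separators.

Place data at non-parity positions: p1 p2 0 p4 0 0 1 p8 0 0 0 1 0 1 0 p16 0 1 1 1 0 1 1 1 1 1 1 0 1 0 1
p1 (pos 1,3,5,7,9,11,13,15,17,19,21,23,25,27,29,31): XOR of data positions = 0⊕0⊕1⊕0⊕0⊕0⊕0⊕0⊕1⊕0⊕1⊕1⊕1⊕1⊕1 = 1
p2 (pos 2,3,6,7,10,11,14,15,18,19,22,23,26,27,30,31): XOR of data positions = 0⊕0⊕1⊕0⊕0⊕1⊕0⊕1⊕1⊕1⊕1⊕1⊕1⊕0⊕1 = 1
p4 (pos 4,5,6,7,12,13,14,15,20,21,22,23,28,29,30,31): XOR of data positions = 0⊕0⊕1⊕1⊕0⊕1⊕0⊕1⊕0⊕1⊕1⊕0⊕1⊕0⊕1 = 0
p8 (pos 8,9,10,11,12,13,14,15,24,25,26,27,28,29,30,31): XOR of data positions = 0⊕0⊕0⊕1⊕0⊕1⊕0⊕1⊕1⊕1⊕1⊕0⊕1⊕0⊕1 = 0
p16 (pos 16,17,18,19,20,21,22,23,24,25,26,27,28,29,30,31): XOR of data positions = 0⊕1⊕1⊕1⊕0⊕1⊕1⊕1⊕1⊕1⊕1⊕0⊕1⊕0⊕1 = 1
Codeword: 1100001000010101011101111110101

1100001000010101011101111110101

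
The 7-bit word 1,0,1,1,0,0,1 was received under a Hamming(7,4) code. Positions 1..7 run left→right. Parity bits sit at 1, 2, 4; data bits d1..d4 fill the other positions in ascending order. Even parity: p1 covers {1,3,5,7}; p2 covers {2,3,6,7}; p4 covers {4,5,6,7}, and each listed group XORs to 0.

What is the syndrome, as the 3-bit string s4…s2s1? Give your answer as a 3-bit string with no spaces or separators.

001

s1 (pos 1,3,5,7): 1⊕1⊕0⊕1 = 1
s2 (pos 2,3,6,7): 0⊕1⊕0⊕1 = 0
s4 (pos 4,5,6,7): 1⊕0⊕0⊕1 = 0
Syndrome s4…s1 = 001 → error at position 1.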